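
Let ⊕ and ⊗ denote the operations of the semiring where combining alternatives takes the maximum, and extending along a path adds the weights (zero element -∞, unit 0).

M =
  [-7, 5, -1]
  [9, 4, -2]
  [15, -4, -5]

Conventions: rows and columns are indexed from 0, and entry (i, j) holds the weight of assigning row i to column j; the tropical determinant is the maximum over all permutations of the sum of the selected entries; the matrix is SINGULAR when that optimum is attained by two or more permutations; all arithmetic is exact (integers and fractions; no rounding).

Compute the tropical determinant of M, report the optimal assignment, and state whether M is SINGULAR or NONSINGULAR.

σ = (0, 1, 2): (-7) + 4 + (-5) = -8
σ = (0, 2, 1): (-7) + (-2) + (-4) = -13
σ = (1, 0, 2): 5 + 9 + (-5) = 9
σ = (1, 2, 0): 5 + (-2) + 15 = 18
σ = (2, 0, 1): (-1) + 9 + (-4) = 4
σ = (2, 1, 0): (-1) + 4 + 15 = 18
Optimal value attained by: σ = (1, 2, 0).
Answer: det⊕(M) = 18; verdict: SINGULAR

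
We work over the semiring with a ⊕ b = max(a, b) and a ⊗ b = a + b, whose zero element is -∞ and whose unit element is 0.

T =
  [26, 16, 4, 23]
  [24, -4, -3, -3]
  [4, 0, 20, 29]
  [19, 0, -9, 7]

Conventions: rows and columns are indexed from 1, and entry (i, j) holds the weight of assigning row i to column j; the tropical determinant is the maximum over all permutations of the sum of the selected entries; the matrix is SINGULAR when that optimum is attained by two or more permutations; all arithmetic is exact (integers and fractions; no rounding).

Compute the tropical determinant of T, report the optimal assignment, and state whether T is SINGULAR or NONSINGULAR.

σ = (1, 2, 3, 4): 26 + (-4) + 20 + 7 = 49
σ = (1, 2, 4, 3): 26 + (-4) + 29 + (-9) = 42
σ = (1, 3, 2, 4): 26 + (-3) + 0 + 7 = 30
σ = (1, 3, 4, 2): 26 + (-3) + 29 + 0 = 52
σ = (1, 4, 2, 3): 26 + (-3) + 0 + (-9) = 14
σ = (1, 4, 3, 2): 26 + (-3) + 20 + 0 = 43
σ = (2, 1, 3, 4): 16 + 24 + 20 + 7 = 67
σ = (2, 1, 4, 3): 16 + 24 + 29 + (-9) = 60
σ = (2, 3, 1, 4): 16 + (-3) + 4 + 7 = 24
σ = (2, 3, 4, 1): 16 + (-3) + 29 + 19 = 61
σ = (2, 4, 1, 3): 16 + (-3) + 4 + (-9) = 8
σ = (2, 4, 3, 1): 16 + (-3) + 20 + 19 = 52
σ = (3, 1, 2, 4): 4 + 24 + 0 + 7 = 35
σ = (3, 1, 4, 2): 4 + 24 + 29 + 0 = 57
σ = (3, 2, 1, 4): 4 + (-4) + 4 + 7 = 11
σ = (3, 2, 4, 1): 4 + (-4) + 29 + 19 = 48
σ = (3, 4, 1, 2): 4 + (-3) + 4 + 0 = 5
σ = (3, 4, 2, 1): 4 + (-3) + 0 + 19 = 20
σ = (4, 1, 2, 3): 23 + 24 + 0 + (-9) = 38
σ = (4, 1, 3, 2): 23 + 24 + 20 + 0 = 67
σ = (4, 2, 1, 3): 23 + (-4) + 4 + (-9) = 14
σ = (4, 2, 3, 1): 23 + (-4) + 20 + 19 = 58
σ = (4, 3, 1, 2): 23 + (-3) + 4 + 0 = 24
σ = (4, 3, 2, 1): 23 + (-3) + 0 + 19 = 39
Optimal value attained by: σ = (2, 1, 3, 4).
Answer: det⊕(T) = 67; verdict: SINGULAR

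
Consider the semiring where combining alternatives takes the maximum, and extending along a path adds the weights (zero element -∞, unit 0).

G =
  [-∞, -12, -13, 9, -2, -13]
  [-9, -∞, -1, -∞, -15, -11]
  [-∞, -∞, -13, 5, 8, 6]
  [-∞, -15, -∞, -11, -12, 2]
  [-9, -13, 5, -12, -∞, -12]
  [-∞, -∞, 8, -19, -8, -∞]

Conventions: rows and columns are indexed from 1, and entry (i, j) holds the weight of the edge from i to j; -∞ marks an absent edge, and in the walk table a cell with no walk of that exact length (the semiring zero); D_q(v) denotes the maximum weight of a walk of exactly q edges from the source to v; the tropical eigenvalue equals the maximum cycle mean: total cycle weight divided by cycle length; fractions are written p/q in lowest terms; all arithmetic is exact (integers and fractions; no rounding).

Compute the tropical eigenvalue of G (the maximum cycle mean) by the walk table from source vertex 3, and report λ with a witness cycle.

q=0: [-∞, -∞, 0, -∞, -∞, -∞]
q=1: [-∞, -∞, -13, 5, 8, 6]
q=2: [-1, -5, 14, -4, -2, 7]
q=3: [-11, -13, 15, 19, 22, 20]
q=4: [13, 9, 28, 20, 23, 21]
q=5: [14, 10, 29, 33, 36, 34]
q=6: [27, 23, 42, 34, 37, 35]
Optimal cycle mean attained by: cycle 3->6->3, total 6 + 8, length 2.
Answer: λ = 7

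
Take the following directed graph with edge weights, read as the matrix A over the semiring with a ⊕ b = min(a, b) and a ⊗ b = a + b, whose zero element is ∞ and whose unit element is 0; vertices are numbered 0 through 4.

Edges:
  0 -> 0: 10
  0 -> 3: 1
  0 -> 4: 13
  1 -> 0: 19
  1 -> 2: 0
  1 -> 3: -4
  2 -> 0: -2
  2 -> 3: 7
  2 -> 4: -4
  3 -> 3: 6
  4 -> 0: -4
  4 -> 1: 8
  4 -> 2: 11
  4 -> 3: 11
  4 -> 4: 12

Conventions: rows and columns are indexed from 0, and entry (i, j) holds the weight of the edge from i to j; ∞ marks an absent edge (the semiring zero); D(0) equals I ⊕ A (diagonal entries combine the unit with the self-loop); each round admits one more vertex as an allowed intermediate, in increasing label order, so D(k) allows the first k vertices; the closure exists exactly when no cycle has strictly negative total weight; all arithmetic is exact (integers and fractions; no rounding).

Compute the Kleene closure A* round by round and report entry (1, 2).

D(0):
  [0, ∞, ∞, 1, 13]
  [19, 0, 0, -4, ∞]
  [-2, ∞, 0, 7, -4]
  [∞, ∞, ∞, 0, ∞]
  [-4, 8, 11, 11, 0]
D(1):
  [0, ∞, ∞, 1, 13]
  [19, 0, 0, -4, 32]
  [-2, ∞, 0, -1, -4]
  [∞, ∞, ∞, 0, ∞]
  [-4, 8, 11, -3, 0]
D(2):
  [0, ∞, ∞, 1, 13]
  [19, 0, 0, -4, 32]
  [-2, ∞, 0, -1, -4]
  [∞, ∞, ∞, 0, ∞]
  [-4, 8, 8, -3, 0]
D(3):
  [0, ∞, ∞, 1, 13]
  [-2, 0, 0, -4, -4]
  [-2, ∞, 0, -1, -4]
  [∞, ∞, ∞, 0, ∞]
  [-4, 8, 8, -3, 0]
D(4):
  [0, ∞, ∞, 1, 13]
  [-2, 0, 0, -4, -4]
  [-2, ∞, 0, -1, -4]
  [∞, ∞, ∞, 0, ∞]
  [-4, 8, 8, -3, 0]
D(5):
  [0, 21, 21, 1, 13]
  [-8, 0, 0, -7, -4]
  [-8, 4, 0, -7, -4]
  [∞, ∞, ∞, 0, ∞]
  [-4, 8, 8, -3, 0]
Answer: A*[1][2] = 0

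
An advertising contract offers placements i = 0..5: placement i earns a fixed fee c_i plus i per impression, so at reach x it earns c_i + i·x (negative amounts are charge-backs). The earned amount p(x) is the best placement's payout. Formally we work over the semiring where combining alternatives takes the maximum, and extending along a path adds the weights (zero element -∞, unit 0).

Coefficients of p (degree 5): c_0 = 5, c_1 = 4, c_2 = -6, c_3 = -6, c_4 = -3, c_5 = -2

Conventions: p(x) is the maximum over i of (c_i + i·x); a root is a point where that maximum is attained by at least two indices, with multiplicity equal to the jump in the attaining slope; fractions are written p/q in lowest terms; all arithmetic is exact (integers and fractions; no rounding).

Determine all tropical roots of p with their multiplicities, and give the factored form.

hull edge (i=0, c=5) to (i=1, c=4): slope -1, span 1
hull edge (i=1, c=4) to (i=5, c=-2): slope -3/2, span 4
Factored form: p(x) = -2 ⊗ (x ⊕ 1) ⊗ (x ⊕ 3/2) ⊗ (x ⊕ 3/2) ⊗ (x ⊕ 3/2) ⊗ (x ⊕ 3/2)
Answer: roots = 1 (mult 1), 3/2 (mult 4)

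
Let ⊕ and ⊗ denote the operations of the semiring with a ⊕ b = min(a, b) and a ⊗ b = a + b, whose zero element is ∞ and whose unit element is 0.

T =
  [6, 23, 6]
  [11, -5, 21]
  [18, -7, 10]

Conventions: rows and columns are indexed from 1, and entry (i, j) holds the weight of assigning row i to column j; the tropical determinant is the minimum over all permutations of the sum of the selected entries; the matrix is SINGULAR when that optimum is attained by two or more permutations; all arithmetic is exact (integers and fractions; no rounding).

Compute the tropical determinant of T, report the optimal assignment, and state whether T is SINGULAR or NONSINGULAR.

σ = (1, 2, 3): 6 + (-5) + 10 = 11
σ = (1, 3, 2): 6 + 21 + (-7) = 20
σ = (2, 1, 3): 23 + 11 + 10 = 44
σ = (2, 3, 1): 23 + 21 + 18 = 62
σ = (3, 1, 2): 6 + 11 + (-7) = 10
σ = (3, 2, 1): 6 + (-5) + 18 = 19
Optimal value attained by: σ = (3, 1, 2).
Answer: det⊕(T) = 10; verdict: NONSINGULAR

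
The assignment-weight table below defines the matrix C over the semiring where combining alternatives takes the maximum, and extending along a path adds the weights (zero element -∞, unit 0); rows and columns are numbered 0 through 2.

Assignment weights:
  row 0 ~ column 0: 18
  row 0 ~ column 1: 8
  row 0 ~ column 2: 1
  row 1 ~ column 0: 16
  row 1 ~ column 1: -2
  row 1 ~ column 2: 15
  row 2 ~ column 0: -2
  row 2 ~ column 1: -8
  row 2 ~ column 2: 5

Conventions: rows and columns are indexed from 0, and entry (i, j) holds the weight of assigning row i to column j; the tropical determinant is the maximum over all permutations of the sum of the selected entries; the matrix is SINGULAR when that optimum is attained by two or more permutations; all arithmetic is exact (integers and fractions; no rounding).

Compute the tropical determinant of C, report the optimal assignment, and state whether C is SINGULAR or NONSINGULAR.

σ = (0, 1, 2): 18 + (-2) + 5 = 21
σ = (0, 2, 1): 18 + 15 + (-8) = 25
σ = (1, 0, 2): 8 + 16 + 5 = 29
σ = (1, 2, 0): 8 + 15 + (-2) = 21
σ = (2, 0, 1): 1 + 16 + (-8) = 9
σ = (2, 1, 0): 1 + (-2) + (-2) = -3
Optimal value attained by: σ = (1, 0, 2).
Answer: det⊕(C) = 29; verdict: NONSINGULAR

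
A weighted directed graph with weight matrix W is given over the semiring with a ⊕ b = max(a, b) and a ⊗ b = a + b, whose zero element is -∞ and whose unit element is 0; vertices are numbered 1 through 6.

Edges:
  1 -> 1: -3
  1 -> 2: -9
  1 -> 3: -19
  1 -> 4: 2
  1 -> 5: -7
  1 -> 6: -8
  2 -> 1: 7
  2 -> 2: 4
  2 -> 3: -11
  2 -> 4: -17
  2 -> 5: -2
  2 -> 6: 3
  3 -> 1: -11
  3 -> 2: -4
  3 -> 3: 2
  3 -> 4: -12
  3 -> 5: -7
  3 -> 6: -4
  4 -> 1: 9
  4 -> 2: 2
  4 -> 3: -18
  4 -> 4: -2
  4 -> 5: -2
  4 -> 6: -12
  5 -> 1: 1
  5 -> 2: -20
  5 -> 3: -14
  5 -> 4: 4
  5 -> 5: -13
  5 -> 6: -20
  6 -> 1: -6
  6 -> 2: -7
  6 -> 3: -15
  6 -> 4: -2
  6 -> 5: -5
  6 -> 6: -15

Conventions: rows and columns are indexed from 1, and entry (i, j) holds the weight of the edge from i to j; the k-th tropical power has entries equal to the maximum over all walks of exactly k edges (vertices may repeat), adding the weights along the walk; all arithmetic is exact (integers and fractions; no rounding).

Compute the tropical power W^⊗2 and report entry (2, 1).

W^⊗2:
  [11, 4, -16, 0, 0, -6]
  [11, 8, -7, 9, 2, 7]
  [3, 0, 4, -3, -5, -1]
  [9, 6, -9, 11, 2, 5]
  [13, 6, -12, 3, 2, -7]
  [7, 0, -13, -1, -4, -4]
Key observation: the optimum is the walk 2->2->1, with weight 4 + 7 = 11.
Optimal value attained by: walk 2->2->1.
Answer: (W^⊗2)[2][1] = 11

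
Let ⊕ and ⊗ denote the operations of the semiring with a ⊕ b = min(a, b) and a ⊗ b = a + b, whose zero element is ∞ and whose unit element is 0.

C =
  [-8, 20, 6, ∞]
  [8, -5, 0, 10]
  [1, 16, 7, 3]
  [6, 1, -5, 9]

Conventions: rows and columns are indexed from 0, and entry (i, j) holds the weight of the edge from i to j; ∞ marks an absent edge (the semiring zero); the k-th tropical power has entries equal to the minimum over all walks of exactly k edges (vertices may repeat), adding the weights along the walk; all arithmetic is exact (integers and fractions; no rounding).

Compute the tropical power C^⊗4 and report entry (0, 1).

C^⊗2:
  [-16, 12, -2, 9]
  [0, -10, -5, 3]
  [-7, 4, -2, 10]
  [-4, -4, 1, -2]
C^⊗3:
  [-24, 4, -10, 1]
  [-8, -15, -10, -2]
  [-15, -1, -1, 1]
  [-12, -9, -7, 4]
C^⊗4:
  [-32, -4, -18, -7]
  [-16, -20, -15, -7]
  [-23, -6, -9, 2]
  [-20, -14, -9, -4]
Key observation: the optimum is the walk 0->0->0->0->1, with weight (-8) + (-8) + (-8) + 20 = -4.
Optimal value attained by: walk 0->0->0->0->1.
Answer: (C^⊗4)[0][1] = -4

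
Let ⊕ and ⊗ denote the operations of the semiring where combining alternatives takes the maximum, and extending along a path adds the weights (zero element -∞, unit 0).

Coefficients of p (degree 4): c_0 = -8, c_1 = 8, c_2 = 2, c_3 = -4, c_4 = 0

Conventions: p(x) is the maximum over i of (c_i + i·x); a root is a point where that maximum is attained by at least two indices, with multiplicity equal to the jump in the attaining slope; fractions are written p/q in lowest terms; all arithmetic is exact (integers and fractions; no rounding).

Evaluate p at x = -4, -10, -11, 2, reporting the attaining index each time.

p(-4) = max(-8+0·(-4)=-8, 8+1·(-4)=4, 2+2·(-4)=-6, -4+3·(-4)=-16, 0+4·(-4)=-16) = 4 (attained by i=1)
p(-10) = max(-8+0·(-10)=-8, 8+1·(-10)=-2, 2+2·(-10)=-18, -4+3·(-10)=-34, 0+4·(-10)=-40) = -2 (attained by i=1)
p(-11) = max(-8+0·(-11)=-8, 8+1·(-11)=-3, 2+2·(-11)=-20, -4+3·(-11)=-37, 0+4·(-11)=-44) = -3 (attained by i=1)
p(2) = max(-8+0·2=-8, 8+1·2=10, 2+2·2=6, -4+3·2=2, 0+4·2=8) = 10 (attained by i=1)
Answer: p(-4) = 4; p(-10) = -2; p(-11) = -3; p(2) = 10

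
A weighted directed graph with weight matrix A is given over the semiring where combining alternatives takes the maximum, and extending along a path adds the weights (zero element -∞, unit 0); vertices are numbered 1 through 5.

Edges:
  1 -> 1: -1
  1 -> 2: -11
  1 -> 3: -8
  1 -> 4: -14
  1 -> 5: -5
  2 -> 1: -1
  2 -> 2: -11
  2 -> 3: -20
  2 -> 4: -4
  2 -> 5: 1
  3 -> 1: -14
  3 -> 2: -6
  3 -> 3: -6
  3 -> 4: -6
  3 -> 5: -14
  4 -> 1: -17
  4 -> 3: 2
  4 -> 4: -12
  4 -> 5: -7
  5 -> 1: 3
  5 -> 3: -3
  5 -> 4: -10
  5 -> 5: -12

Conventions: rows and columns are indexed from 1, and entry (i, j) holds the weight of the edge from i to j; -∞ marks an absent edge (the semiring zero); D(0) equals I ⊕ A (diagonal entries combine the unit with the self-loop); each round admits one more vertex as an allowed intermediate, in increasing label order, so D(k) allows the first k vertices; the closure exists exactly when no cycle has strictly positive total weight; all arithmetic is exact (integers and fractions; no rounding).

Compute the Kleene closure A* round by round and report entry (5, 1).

D(0):
  [0, -11, -8, -14, -5]
  [-1, 0, -20, -4, 1]
  [-14, -6, 0, -6, -14]
  [-17, -∞, 2, 0, -7]
  [3, -∞, -3, -10, 0]
D(1):
  [0, -11, -8, -14, -5]
  [-1, 0, -9, -4, 1]
  [-14, -6, 0, -6, -14]
  [-17, -28, 2, 0, -7]
  [3, -8, -3, -10, 0]
D(2):
  [0, -11, -8, -14, -5]
  [-1, 0, -9, -4, 1]
  [-7, -6, 0, -6, -5]
  [-17, -28, 2, 0, -7]
  [3, -8, -3, -10, 0]
D(3):
  [0, -11, -8, -14, -5]
  [-1, 0, -9, -4, 1]
  [-7, -6, 0, -6, -5]
  [-5, -4, 2, 0, -3]
  [3, -8, -3, -9, 0]
D(4):
  [0, -11, -8, -14, -5]
  [-1, 0, -2, -4, 1]
  [-7, -6, 0, -6, -5]
  [-5, -4, 2, 0, -3]
  [3, -8, -3, -9, 0]
D(5):
  [0, -11, -8, -14, -5]
  [4, 0, -2, -4, 1]
  [-2, -6, 0, -6, -5]
  [0, -4, 2, 0, -3]
  [3, -8, -3, -9, 0]
Answer: A*[5][1] = 3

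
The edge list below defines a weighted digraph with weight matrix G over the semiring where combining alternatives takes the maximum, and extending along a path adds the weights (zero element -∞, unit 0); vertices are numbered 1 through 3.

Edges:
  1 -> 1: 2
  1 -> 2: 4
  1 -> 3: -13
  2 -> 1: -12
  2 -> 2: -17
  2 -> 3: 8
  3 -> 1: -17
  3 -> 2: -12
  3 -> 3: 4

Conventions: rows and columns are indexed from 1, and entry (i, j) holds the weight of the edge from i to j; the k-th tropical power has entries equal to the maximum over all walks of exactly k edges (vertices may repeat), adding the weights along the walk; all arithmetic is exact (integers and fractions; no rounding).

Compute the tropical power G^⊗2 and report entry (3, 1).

G^⊗2:
  [4, 6, 12]
  [-9, -4, 12]
  [-13, -8, 8]
Key observation: the optimum is the walk 3->3->1, with weight 4 + (-17) = -13.
Optimal value attained by: walk 3->3->1.
Answer: (G^⊗2)[3][1] = -13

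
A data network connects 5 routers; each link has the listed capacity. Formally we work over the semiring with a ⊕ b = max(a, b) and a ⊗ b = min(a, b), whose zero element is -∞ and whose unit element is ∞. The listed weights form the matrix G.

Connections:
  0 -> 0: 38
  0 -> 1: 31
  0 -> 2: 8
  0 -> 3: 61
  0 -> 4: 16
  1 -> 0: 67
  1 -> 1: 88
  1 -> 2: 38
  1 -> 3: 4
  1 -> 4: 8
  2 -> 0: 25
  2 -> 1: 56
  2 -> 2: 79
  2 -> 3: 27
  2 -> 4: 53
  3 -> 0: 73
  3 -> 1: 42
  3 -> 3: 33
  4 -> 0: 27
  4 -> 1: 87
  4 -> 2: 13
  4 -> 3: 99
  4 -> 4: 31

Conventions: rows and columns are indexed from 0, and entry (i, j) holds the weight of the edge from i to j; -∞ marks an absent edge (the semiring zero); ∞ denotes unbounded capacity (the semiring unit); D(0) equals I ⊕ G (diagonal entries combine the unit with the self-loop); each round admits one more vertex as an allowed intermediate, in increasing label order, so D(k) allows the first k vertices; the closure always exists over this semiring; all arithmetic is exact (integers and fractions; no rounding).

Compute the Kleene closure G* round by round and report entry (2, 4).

D(0):
  [∞, 31, 8, 61, 16]
  [67, ∞, 38, 4, 8]
  [25, 56, ∞, 27, 53]
  [73, 42, -∞, ∞, -∞]
  [27, 87, 13, 99, ∞]
D(1):
  [∞, 31, 8, 61, 16]
  [67, ∞, 38, 61, 16]
  [25, 56, ∞, 27, 53]
  [73, 42, 8, ∞, 16]
  [27, 87, 13, 99, ∞]
D(2):
  [∞, 31, 31, 61, 16]
  [67, ∞, 38, 61, 16]
  [56, 56, ∞, 56, 53]
  [73, 42, 38, ∞, 16]
  [67, 87, 38, 99, ∞]
D(3):
  [∞, 31, 31, 61, 31]
  [67, ∞, 38, 61, 38]
  [56, 56, ∞, 56, 53]
  [73, 42, 38, ∞, 38]
  [67, 87, 38, 99, ∞]
D(4):
  [∞, 42, 38, 61, 38]
  [67, ∞, 38, 61, 38]
  [56, 56, ∞, 56, 53]
  [73, 42, 38, ∞, 38]
  [73, 87, 38, 99, ∞]
D(5):
  [∞, 42, 38, 61, 38]
  [67, ∞, 38, 61, 38]
  [56, 56, ∞, 56, 53]
  [73, 42, 38, ∞, 38]
  [73, 87, 38, 99, ∞]
Answer: G*[2][4] = 53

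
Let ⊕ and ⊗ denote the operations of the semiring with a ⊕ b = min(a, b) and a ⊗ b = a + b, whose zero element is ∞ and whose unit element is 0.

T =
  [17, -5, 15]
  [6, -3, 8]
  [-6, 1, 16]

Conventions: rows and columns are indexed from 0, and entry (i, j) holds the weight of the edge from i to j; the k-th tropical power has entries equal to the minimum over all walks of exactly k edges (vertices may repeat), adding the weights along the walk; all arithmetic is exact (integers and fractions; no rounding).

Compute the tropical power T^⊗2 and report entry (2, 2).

T^⊗2:
  [1, -8, 3]
  [2, -6, 5]
  [7, -11, 9]
Key observation: the optimum is the walk 2->0->2, with weight (-6) + 15 = 9.
Optimal value attained by: walk 2->0->2.
Answer: (T^⊗2)[2][2] = 9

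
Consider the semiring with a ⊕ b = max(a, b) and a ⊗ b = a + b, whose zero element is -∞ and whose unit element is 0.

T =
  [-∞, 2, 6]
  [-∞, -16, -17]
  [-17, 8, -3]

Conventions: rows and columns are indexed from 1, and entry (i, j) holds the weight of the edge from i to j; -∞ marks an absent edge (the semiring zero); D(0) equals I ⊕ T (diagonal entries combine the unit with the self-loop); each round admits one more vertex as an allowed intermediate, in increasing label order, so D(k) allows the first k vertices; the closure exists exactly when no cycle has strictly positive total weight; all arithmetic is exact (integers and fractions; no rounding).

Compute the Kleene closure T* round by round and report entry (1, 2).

D(0):
  [0, 2, 6]
  [-∞, 0, -17]
  [-17, 8, 0]
D(1):
  [0, 2, 6]
  [-∞, 0, -17]
  [-17, 8, 0]
D(2):
  [0, 2, 6]
  [-∞, 0, -17]
  [-17, 8, 0]
D(3):
  [0, 14, 6]
  [-34, 0, -17]
  [-17, 8, 0]
Answer: T*[1][2] = 14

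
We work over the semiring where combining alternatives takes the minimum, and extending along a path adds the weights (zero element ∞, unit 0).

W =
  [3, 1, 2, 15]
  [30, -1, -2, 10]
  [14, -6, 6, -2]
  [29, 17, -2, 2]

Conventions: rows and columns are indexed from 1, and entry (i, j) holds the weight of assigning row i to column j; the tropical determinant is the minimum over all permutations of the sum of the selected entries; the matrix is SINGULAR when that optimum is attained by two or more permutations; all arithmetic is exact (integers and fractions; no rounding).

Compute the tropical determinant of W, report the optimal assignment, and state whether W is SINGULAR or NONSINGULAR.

σ = (1, 2, 3, 4): 3 + (-1) + 6 + 2 = 10
σ = (1, 2, 4, 3): 3 + (-1) + (-2) + (-2) = -2
σ = (1, 3, 2, 4): 3 + (-2) + (-6) + 2 = -3
σ = (1, 3, 4, 2): 3 + (-2) + (-2) + 17 = 16
σ = (1, 4, 2, 3): 3 + 10 + (-6) + (-2) = 5
σ = (1, 4, 3, 2): 3 + 10 + 6 + 17 = 36
σ = (2, 1, 3, 4): 1 + 30 + 6 + 2 = 39
σ = (2, 1, 4, 3): 1 + 30 + (-2) + (-2) = 27
σ = (2, 3, 1, 4): 1 + (-2) + 14 + 2 = 15
σ = (2, 3, 4, 1): 1 + (-2) + (-2) + 29 = 26
σ = (2, 4, 1, 3): 1 + 10 + 14 + (-2) = 23
σ = (2, 4, 3, 1): 1 + 10 + 6 + 29 = 46
σ = (3, 1, 2, 4): 2 + 30 + (-6) + 2 = 28
σ = (3, 1, 4, 2): 2 + 30 + (-2) + 17 = 47
σ = (3, 2, 1, 4): 2 + (-1) + 14 + 2 = 17
σ = (3, 2, 4, 1): 2 + (-1) + (-2) + 29 = 28
σ = (3, 4, 1, 2): 2 + 10 + 14 + 17 = 43
σ = (3, 4, 2, 1): 2 + 10 + (-6) + 29 = 35
σ = (4, 1, 2, 3): 15 + 30 + (-6) + (-2) = 37
σ = (4, 1, 3, 2): 15 + 30 + 6 + 17 = 68
σ = (4, 2, 1, 3): 15 + (-1) + 14 + (-2) = 26
σ = (4, 2, 3, 1): 15 + (-1) + 6 + 29 = 49
σ = (4, 3, 1, 2): 15 + (-2) + 14 + 17 = 44
σ = (4, 3, 2, 1): 15 + (-2) + (-6) + 29 = 36
Optimal value attained by: σ = (1, 3, 2, 4).
Answer: det⊕(W) = -3; verdict: NONSINGULAR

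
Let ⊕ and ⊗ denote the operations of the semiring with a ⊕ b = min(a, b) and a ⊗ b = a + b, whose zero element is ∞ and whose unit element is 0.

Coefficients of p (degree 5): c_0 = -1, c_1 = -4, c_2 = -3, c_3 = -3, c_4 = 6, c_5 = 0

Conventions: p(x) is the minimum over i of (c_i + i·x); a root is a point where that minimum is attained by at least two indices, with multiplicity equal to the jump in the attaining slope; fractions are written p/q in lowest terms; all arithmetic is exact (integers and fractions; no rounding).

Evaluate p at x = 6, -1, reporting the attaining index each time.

p(6) = min(-1+0·6=-1, -4+1·6=2, -3+2·6=9, -3+3·6=15, 6+4·6=30, 0+5·6=30) = -1 (attained by i=0)
p(-1) = min(-1+0·(-1)=-1, -4+1·(-1)=-5, -3+2·(-1)=-5, -3+3·(-1)=-6, 6+4·(-1)=2, 0+5·(-1)=-5) = -6 (attained by i=3)
Answer: p(6) = -1; p(-1) = -6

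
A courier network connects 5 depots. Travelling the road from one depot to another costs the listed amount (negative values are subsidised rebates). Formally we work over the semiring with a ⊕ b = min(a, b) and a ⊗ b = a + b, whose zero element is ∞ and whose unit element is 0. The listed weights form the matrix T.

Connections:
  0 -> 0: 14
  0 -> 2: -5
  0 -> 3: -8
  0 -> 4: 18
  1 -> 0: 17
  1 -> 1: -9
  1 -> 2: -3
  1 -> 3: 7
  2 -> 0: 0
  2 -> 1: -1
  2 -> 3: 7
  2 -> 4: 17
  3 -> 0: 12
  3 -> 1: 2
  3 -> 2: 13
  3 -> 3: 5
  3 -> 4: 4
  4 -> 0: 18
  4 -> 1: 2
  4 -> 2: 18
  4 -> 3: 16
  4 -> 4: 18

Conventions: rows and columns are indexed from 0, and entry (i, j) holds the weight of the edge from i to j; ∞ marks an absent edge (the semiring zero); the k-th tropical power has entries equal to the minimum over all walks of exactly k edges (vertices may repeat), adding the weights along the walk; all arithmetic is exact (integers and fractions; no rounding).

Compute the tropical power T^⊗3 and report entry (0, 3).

T^⊗2:
  [-5, -6, 5, -3, -4]
  [-3, -18, -12, -2, 11]
  [14, -10, -5, -8, 11]
  [13, -7, -1, 4, 9]
  [18, -7, -1, 9, 20]
T^⊗3:
  [5, -15, -10, -13, 1]
  [-12, -27, -21, -11, 2]
  [-5, -19, -13, -3, -4]
  [-1, -16, -10, 0, 8]
  [-1, -16, -10, 0, 13]
Key observation: the optimum is the walk 0->2->0->3, with weight (-5) + 0 + (-8) = -13.
Optimal value attained by: walk 0->2->0->3.
Answer: (T^⊗3)[0][3] = -13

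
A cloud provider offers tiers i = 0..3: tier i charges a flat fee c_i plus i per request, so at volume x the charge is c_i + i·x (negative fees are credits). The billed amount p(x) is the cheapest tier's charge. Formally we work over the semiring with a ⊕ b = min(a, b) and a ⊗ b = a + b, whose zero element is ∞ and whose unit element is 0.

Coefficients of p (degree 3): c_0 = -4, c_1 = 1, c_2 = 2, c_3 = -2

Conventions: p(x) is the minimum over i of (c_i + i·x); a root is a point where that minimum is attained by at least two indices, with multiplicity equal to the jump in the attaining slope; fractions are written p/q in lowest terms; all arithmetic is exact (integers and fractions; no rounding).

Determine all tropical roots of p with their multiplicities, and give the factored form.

hull edge (i=0, c=-4) to (i=3, c=-2): slope 2/3, span 3
Factored form: p(x) = -2 ⊗ (x ⊕ (-2/3)) ⊗ (x ⊕ (-2/3)) ⊗ (x ⊕ (-2/3))
Answer: roots = -2/3 (mult 3)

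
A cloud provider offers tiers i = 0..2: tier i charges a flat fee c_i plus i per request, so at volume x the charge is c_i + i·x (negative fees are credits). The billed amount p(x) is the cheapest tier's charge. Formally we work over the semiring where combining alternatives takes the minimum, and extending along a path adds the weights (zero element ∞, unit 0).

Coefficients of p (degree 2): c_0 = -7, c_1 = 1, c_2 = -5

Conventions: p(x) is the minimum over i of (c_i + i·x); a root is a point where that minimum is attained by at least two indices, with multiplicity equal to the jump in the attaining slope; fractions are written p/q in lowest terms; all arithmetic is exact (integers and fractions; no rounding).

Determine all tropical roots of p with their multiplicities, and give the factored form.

hull edge (i=0, c=-7) to (i=2, c=-5): slope 1, span 2
Factored form: p(x) = -5 ⊗ (x ⊕ (-1)) ⊗ (x ⊕ (-1))
Answer: roots = -1 (mult 2)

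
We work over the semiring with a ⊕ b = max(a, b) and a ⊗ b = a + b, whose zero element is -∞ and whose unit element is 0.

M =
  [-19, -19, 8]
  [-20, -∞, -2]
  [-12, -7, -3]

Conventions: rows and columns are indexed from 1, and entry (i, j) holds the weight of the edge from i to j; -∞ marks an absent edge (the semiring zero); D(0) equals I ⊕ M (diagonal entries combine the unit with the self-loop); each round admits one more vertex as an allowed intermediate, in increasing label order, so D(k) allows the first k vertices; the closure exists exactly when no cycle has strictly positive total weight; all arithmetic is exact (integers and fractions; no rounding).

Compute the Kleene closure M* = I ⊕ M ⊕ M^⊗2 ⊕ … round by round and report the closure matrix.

D(0):
  [0, -19, 8]
  [-20, 0, -2]
  [-12, -7, 0]
D(1):
  [0, -19, 8]
  [-20, 0, -2]
  [-12, -7, 0]
D(2):
  [0, -19, 8]
  [-20, 0, -2]
  [-12, -7, 0]
D(3):
  [0, 1, 8]
  [-14, 0, -2]
  [-12, -7, 0]
Answer: M* = [[0, 1, 8], [-14, 0, -2], [-12, -7, 0]]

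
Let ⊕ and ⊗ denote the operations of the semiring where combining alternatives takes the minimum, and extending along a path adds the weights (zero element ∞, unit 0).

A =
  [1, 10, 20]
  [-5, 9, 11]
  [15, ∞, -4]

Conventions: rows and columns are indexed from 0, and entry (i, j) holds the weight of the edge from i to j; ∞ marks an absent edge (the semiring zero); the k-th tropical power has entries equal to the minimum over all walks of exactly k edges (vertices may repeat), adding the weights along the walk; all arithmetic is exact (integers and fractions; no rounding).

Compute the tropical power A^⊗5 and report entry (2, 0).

A^⊗2:
  [2, 11, 16]
  [-4, 5, 7]
  [11, 25, -8]
A^⊗3:
  [3, 12, 12]
  [-3, 6, 3]
  [7, 21, -12]
A^⊗4:
  [4, 13, 8]
  [-2, 7, -1]
  [3, 17, -16]
A^⊗5:
  [5, 14, 4]
  [-1, 8, -5]
  [-1, 13, -20]
Key observation: the optimum is the walk 2->2->2->2->2->0, with weight (-4) + (-4) + (-4) + (-4) + 15 = -1.
Optimal value attained by: walk 2->2->2->2->2->0.
Answer: (A^⊗5)[2][0] = -1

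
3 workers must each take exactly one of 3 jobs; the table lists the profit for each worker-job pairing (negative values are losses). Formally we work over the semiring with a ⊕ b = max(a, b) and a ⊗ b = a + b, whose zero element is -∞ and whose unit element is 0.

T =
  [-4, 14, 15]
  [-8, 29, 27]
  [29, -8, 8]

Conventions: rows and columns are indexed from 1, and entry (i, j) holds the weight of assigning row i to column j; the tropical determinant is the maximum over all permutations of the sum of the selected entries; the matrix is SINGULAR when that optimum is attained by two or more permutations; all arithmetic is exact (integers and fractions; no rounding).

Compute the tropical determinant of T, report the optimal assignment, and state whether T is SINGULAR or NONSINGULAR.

σ = (1, 2, 3): (-4) + 29 + 8 = 33
σ = (1, 3, 2): (-4) + 27 + (-8) = 15
σ = (2, 1, 3): 14 + (-8) + 8 = 14
σ = (2, 3, 1): 14 + 27 + 29 = 70
σ = (3, 1, 2): 15 + (-8) + (-8) = -1
σ = (3, 2, 1): 15 + 29 + 29 = 73
Optimal value attained by: σ = (3, 2, 1).
Answer: det⊕(T) = 73; verdict: NONSINGULAR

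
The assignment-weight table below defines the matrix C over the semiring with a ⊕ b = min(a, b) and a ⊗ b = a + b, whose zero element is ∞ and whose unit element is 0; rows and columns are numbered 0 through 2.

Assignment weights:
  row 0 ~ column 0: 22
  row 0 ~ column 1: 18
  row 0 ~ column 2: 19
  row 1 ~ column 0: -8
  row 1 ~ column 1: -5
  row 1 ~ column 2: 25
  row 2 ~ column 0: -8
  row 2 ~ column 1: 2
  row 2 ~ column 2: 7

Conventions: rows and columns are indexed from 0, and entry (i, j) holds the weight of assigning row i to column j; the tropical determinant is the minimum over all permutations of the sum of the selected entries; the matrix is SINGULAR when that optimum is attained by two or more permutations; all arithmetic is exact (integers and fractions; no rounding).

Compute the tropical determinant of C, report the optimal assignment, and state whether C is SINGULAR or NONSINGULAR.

σ = (0, 1, 2): 22 + (-5) + 7 = 24
σ = (0, 2, 1): 22 + 25 + 2 = 49
σ = (1, 0, 2): 18 + (-8) + 7 = 17
σ = (1, 2, 0): 18 + 25 + (-8) = 35
σ = (2, 0, 1): 19 + (-8) + 2 = 13
σ = (2, 1, 0): 19 + (-5) + (-8) = 6
Optimal value attained by: σ = (2, 1, 0).
Answer: det⊕(C) = 6; verdict: NONSINGULAR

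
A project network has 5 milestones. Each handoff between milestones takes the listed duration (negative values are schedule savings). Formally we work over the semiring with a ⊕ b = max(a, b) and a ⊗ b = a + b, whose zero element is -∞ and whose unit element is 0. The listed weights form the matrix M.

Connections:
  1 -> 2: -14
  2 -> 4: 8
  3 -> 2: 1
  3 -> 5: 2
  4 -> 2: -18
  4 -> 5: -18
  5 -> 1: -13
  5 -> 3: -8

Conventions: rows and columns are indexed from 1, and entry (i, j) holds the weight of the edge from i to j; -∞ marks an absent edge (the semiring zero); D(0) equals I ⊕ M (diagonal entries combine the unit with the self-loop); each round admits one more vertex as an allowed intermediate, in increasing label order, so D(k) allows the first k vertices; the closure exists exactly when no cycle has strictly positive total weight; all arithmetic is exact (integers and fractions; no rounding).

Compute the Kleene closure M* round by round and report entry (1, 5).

D(0):
  [0, -14, -∞, -∞, -∞]
  [-∞, 0, -∞, 8, -∞]
  [-∞, 1, 0, -∞, 2]
  [-∞, -18, -∞, 0, -18]
  [-13, -∞, -8, -∞, 0]
D(1):
  [0, -14, -∞, -∞, -∞]
  [-∞, 0, -∞, 8, -∞]
  [-∞, 1, 0, -∞, 2]
  [-∞, -18, -∞, 0, -18]
  [-13, -27, -8, -∞, 0]
D(2):
  [0, -14, -∞, -6, -∞]
  [-∞, 0, -∞, 8, -∞]
  [-∞, 1, 0, 9, 2]
  [-∞, -18, -∞, 0, -18]
  [-13, -27, -8, -19, 0]
D(3):
  [0, -14, -∞, -6, -∞]
  [-∞, 0, -∞, 8, -∞]
  [-∞, 1, 0, 9, 2]
  [-∞, -18, -∞, 0, -18]
  [-13, -7, -8, 1, 0]
D(4):
  [0, -14, -∞, -6, -24]
  [-∞, 0, -∞, 8, -10]
  [-∞, 1, 0, 9, 2]
  [-∞, -18, -∞, 0, -18]
  [-13, -7, -8, 1, 0]
D(5):
  [0, -14, -32, -6, -24]
  [-23, 0, -18, 8, -10]
  [-11, 1, 0, 9, 2]
  [-31, -18, -26, 0, -18]
  [-13, -7, -8, 1, 0]
Answer: M*[1][5] = -24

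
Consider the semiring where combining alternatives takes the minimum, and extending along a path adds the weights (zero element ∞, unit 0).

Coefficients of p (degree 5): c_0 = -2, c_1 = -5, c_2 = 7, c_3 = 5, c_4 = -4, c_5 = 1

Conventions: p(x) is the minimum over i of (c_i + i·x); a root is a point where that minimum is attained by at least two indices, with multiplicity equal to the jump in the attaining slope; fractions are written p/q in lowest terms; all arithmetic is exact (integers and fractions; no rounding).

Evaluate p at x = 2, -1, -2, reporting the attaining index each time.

p(2) = min(-2+0·2=-2, -5+1·2=-3, 7+2·2=11, 5+3·2=11, -4+4·2=4, 1+5·2=11) = -3 (attained by i=1)
p(-1) = min(-2+0·(-1)=-2, -5+1·(-1)=-6, 7+2·(-1)=5, 5+3·(-1)=2, -4+4·(-1)=-8, 1+5·(-1)=-4) = -8 (attained by i=4)
p(-2) = min(-2+0·(-2)=-2, -5+1·(-2)=-7, 7+2·(-2)=3, 5+3·(-2)=-1, -4+4·(-2)=-12, 1+5·(-2)=-9) = -12 (attained by i=4)
Answer: p(2) = -3; p(-1) = -8; p(-2) = -12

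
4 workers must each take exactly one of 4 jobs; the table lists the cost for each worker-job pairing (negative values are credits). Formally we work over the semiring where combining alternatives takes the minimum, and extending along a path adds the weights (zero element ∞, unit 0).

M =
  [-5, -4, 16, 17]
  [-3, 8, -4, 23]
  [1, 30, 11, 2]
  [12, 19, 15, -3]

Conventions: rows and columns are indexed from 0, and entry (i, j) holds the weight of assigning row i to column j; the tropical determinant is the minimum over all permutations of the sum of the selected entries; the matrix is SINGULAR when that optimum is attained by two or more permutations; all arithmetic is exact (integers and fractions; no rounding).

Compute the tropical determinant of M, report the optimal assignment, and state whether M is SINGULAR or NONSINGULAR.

σ = (0, 1, 2, 3): (-5) + 8 + 11 + (-3) = 11
σ = (0, 1, 3, 2): (-5) + 8 + 2 + 15 = 20
σ = (0, 2, 1, 3): (-5) + (-4) + 30 + (-3) = 18
σ = (0, 2, 3, 1): (-5) + (-4) + 2 + 19 = 12
σ = (0, 3, 1, 2): (-5) + 23 + 30 + 15 = 63
σ = (0, 3, 2, 1): (-5) + 23 + 11 + 19 = 48
σ = (1, 0, 2, 3): (-4) + (-3) + 11 + (-3) = 1
σ = (1, 0, 3, 2): (-4) + (-3) + 2 + 15 = 10
σ = (1, 2, 0, 3): (-4) + (-4) + 1 + (-3) = -10
σ = (1, 2, 3, 0): (-4) + (-4) + 2 + 12 = 6
σ = (1, 3, 0, 2): (-4) + 23 + 1 + 15 = 35
σ = (1, 3, 2, 0): (-4) + 23 + 11 + 12 = 42
σ = (2, 0, 1, 3): 16 + (-3) + 30 + (-3) = 40
σ = (2, 0, 3, 1): 16 + (-3) + 2 + 19 = 34
σ = (2, 1, 0, 3): 16 + 8 + 1 + (-3) = 22
σ = (2, 1, 3, 0): 16 + 8 + 2 + 12 = 38
σ = (2, 3, 0, 1): 16 + 23 + 1 + 19 = 59
σ = (2, 3, 1, 0): 16 + 23 + 30 + 12 = 81
σ = (3, 0, 1, 2): 17 + (-3) + 30 + 15 = 59
σ = (3, 0, 2, 1): 17 + (-3) + 11 + 19 = 44
σ = (3, 1, 0, 2): 17 + 8 + 1 + 15 = 41
σ = (3, 1, 2, 0): 17 + 8 + 11 + 12 = 48
σ = (3, 2, 0, 1): 17 + (-4) + 1 + 19 = 33
σ = (3, 2, 1, 0): 17 + (-4) + 30 + 12 = 55
Optimal value attained by: σ = (1, 2, 0, 3).
Answer: det⊕(M) = -10; verdict: NONSINGULAR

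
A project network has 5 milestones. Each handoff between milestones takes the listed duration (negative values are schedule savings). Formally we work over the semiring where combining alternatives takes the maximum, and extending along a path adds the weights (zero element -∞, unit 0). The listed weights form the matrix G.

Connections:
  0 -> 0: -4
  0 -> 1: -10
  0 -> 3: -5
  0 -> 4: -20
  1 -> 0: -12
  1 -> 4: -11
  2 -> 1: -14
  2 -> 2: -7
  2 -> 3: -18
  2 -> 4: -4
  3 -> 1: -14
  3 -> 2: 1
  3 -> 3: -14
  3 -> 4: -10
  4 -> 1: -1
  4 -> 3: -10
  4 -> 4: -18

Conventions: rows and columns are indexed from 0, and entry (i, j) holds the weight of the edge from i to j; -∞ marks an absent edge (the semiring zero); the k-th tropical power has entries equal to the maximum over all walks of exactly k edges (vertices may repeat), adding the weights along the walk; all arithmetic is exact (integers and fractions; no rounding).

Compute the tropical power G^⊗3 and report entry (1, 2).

G^⊗2:
  [-8, -14, -4, -9, -15]
  [-16, -12, -∞, -17, -29]
  [-26, -5, -14, -14, -11]
  [-26, -11, -6, -17, -3]
  [-13, -19, -9, -24, -12]
G^⊗3:
  [-12, -16, -8, -13, -8]
  [-20, -26, -16, -21, -23]
  [-17, -12, -13, -21, -16]
  [-23, -4, -13, -13, -10]
  [-17, -13, -16, -18, -13]
Key observation: the optimum is the walk 1->0->3->2, with weight (-12) + (-5) + 1 = -16.
Optimal value attained by: walk 1->0->3->2.
Answer: (G^⊗3)[1][2] = -16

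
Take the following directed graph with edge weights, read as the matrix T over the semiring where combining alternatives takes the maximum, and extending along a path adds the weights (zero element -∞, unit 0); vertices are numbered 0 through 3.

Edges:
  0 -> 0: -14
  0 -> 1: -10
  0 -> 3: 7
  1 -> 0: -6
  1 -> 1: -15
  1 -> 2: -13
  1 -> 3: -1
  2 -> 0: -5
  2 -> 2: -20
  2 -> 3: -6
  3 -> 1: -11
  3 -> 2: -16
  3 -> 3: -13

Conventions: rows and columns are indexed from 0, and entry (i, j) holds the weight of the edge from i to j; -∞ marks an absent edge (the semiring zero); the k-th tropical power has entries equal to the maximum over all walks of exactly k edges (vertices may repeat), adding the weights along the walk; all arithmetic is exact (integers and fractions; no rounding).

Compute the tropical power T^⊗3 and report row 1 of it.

T^⊗2:
  [-16, -4, -9, -6]
  [-18, -12, -17, 1]
  [-19, -15, -22, 2]
  [-17, -24, -24, -12]
T^⊗3:
  [-10, -17, -17, -5]
  [-18, -10, -15, -11]
  [-21, -9, -14, -11]
  [-29, -23, -28, -10]
Answer: row 1 of T^⊗3 = [-18, -10, -15, -11]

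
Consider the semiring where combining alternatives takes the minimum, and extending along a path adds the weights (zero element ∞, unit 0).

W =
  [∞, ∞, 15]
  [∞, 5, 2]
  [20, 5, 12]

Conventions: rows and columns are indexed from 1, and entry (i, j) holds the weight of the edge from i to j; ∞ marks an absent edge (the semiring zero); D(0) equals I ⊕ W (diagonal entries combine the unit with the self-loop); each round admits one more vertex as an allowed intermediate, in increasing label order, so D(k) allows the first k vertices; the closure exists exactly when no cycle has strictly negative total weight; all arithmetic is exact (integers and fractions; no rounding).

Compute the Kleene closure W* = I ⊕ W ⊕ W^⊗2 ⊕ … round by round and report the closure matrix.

D(0):
  [0, ∞, 15]
  [∞, 0, 2]
  [20, 5, 0]
D(1):
  [0, ∞, 15]
  [∞, 0, 2]
  [20, 5, 0]
D(2):
  [0, ∞, 15]
  [∞, 0, 2]
  [20, 5, 0]
D(3):
  [0, 20, 15]
  [22, 0, 2]
  [20, 5, 0]
Answer: W* = [[0, 20, 15], [22, 0, 2], [20, 5, 0]]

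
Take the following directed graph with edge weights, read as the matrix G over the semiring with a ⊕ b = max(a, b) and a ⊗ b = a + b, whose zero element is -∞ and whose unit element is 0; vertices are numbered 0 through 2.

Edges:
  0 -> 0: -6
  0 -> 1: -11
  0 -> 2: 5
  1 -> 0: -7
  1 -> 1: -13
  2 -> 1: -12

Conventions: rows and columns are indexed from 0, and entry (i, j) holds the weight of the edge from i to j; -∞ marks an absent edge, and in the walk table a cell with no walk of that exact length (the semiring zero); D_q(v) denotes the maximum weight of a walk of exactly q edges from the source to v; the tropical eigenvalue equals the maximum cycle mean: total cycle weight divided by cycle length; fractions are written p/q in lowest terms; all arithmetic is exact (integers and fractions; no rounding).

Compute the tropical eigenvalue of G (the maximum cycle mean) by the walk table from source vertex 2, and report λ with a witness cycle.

q=0: [-∞, -∞, 0]
q=1: [-∞, -12, -∞]
q=2: [-19, -25, -∞]
q=3: [-25, -30, -14]
Optimal cycle mean attained by: cycle 0->2->1->0, total 5 + (-12) + (-7), length 3.
Answer: λ = -14/3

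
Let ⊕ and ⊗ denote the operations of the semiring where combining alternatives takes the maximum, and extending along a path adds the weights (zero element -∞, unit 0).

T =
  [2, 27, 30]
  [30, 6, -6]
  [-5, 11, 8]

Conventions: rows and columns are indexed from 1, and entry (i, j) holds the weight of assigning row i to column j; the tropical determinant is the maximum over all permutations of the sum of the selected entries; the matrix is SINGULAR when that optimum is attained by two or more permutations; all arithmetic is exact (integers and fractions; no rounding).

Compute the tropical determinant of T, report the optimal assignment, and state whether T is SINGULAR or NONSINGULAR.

σ = (1, 2, 3): 2 + 6 + 8 = 16
σ = (1, 3, 2): 2 + (-6) + 11 = 7
σ = (2, 1, 3): 27 + 30 + 8 = 65
σ = (2, 3, 1): 27 + (-6) + (-5) = 16
σ = (3, 1, 2): 30 + 30 + 11 = 71
σ = (3, 2, 1): 30 + 6 + (-5) = 31
Optimal value attained by: σ = (3, 1, 2).
Answer: det⊕(T) = 71; verdict: NONSINGULAR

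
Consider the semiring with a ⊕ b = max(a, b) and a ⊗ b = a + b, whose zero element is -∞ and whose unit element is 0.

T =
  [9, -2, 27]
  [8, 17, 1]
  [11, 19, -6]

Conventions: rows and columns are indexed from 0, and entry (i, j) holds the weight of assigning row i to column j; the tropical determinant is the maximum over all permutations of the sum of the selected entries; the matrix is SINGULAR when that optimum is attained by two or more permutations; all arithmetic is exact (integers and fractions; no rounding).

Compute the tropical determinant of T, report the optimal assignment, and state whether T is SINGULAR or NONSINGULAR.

σ = (0, 1, 2): 9 + 17 + (-6) = 20
σ = (0, 2, 1): 9 + 1 + 19 = 29
σ = (1, 0, 2): (-2) + 8 + (-6) = 0
σ = (1, 2, 0): (-2) + 1 + 11 = 10
σ = (2, 0, 1): 27 + 8 + 19 = 54
σ = (2, 1, 0): 27 + 17 + 11 = 55
Optimal value attained by: σ = (2, 1, 0).
Answer: det⊕(T) = 55; verdict: NONSINGULAR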